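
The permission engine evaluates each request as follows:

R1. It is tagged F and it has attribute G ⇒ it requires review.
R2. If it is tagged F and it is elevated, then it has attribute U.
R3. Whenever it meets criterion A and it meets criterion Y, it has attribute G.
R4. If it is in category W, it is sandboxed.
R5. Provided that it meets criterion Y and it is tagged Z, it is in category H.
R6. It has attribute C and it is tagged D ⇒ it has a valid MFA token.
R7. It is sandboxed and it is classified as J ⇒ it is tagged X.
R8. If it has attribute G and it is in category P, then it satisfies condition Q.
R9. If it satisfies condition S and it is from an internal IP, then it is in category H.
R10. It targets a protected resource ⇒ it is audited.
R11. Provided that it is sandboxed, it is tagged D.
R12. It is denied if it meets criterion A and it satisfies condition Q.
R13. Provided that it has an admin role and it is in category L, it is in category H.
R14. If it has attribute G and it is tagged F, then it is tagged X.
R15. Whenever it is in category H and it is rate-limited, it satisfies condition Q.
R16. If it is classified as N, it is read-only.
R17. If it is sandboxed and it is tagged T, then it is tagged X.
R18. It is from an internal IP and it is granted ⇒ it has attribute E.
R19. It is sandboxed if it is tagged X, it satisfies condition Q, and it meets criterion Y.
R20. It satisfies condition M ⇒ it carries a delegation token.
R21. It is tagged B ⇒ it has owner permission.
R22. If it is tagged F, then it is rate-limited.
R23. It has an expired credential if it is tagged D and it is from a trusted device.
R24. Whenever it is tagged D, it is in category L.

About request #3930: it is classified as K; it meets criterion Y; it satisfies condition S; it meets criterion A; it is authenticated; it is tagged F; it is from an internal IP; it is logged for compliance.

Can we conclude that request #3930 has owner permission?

Forward chaining from the given facts derives: has attribute G, is in category H, is tagged X, is rate-limited, requires review, satisfies condition Q, is sandboxed, is tagged D, is denied, is in category L.
The only rule concluding "it has owner permission" is R21, which needs "it is tagged B"; that is never established.

No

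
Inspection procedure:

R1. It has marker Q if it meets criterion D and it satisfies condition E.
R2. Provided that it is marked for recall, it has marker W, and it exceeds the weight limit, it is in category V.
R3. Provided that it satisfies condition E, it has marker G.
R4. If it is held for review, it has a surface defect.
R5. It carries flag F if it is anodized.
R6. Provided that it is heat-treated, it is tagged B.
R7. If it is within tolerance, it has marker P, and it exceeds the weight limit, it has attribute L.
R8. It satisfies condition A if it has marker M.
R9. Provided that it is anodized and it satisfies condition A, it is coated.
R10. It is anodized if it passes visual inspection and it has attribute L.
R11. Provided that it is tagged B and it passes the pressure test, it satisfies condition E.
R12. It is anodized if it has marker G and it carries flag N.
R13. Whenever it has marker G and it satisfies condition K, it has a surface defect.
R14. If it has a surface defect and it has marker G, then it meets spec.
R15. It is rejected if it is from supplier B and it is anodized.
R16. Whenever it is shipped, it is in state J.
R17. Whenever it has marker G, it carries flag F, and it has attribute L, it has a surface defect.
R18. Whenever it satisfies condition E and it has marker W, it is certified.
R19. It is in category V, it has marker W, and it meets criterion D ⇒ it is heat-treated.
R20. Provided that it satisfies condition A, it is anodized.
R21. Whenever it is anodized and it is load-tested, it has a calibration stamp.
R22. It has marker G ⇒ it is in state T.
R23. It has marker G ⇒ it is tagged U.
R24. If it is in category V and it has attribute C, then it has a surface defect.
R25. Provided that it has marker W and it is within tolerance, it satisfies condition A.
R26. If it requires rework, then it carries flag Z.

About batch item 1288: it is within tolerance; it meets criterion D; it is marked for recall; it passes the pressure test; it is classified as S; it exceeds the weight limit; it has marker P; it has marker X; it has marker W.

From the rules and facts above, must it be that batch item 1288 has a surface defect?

By R2 (it is marked for recall, it has marker W, it exceeds the weight limit): it is in category V.
By R7 (it is within tolerance, it has marker P, it exceeds the weight limit): it has attribute L.
By R19 (it is in category V, it has marker W, it meets criterion D): it is heat-treated.
By R25 (it has marker W, it is within tolerance): it satisfies condition A.
By R6 (it is heat-treated): it is tagged B.
By R11 (it is tagged B, it passes the pressure test): it satisfies condition E.
By R20 (it satisfies condition A): it is anodized.
By R3 (it satisfies condition E): it has marker G.
By R5 (it is anodized): it carries flag F.
By R17 (it has marker G, it carries flag F, it has attribute L): it has a surface defect.

Yes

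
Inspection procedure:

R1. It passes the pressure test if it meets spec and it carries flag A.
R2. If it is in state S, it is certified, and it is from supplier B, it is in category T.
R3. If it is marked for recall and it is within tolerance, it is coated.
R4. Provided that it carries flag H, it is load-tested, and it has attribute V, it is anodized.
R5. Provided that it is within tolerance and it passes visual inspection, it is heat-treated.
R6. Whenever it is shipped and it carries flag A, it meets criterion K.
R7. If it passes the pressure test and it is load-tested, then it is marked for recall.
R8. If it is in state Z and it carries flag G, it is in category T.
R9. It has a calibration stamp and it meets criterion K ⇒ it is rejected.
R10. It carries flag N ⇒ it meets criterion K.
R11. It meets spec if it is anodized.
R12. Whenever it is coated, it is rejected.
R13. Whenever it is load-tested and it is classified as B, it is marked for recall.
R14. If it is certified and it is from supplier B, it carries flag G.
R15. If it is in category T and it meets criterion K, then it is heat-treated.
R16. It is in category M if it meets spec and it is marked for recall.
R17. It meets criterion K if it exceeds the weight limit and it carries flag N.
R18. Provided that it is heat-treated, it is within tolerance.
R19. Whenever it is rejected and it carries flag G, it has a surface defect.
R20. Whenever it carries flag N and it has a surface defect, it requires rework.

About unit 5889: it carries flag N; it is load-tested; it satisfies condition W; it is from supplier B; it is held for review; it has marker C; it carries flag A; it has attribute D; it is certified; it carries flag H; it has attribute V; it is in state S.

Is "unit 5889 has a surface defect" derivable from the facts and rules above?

By R2 (it is in state S, it is certified, it is from supplier B): it is in category T.
By R4 (it carries flag H, it is load-tested, it has attribute V): it is anodized.
By R10 (it carries flag N): it meets criterion K.
By R11 (it is anodized): it meets spec.
By R14 (it is certified, it is from supplier B): it carries flag G.
By R15 (it is in category T, it meets criterion K): it is heat-treated.
By R18 (it is heat-treated): it is within tolerance.
By R1 (it meets spec, it carries flag A): it passes the pressure test.
By R7 (it passes the pressure test, it is load-tested): it is marked for recall.
By R3 (it is marked for recall, it is within tolerance): it is coated.
By R12 (it is coated): it is rejected.
By R19 (it is rejected, it carries flag G): it has a surface defect.

Yes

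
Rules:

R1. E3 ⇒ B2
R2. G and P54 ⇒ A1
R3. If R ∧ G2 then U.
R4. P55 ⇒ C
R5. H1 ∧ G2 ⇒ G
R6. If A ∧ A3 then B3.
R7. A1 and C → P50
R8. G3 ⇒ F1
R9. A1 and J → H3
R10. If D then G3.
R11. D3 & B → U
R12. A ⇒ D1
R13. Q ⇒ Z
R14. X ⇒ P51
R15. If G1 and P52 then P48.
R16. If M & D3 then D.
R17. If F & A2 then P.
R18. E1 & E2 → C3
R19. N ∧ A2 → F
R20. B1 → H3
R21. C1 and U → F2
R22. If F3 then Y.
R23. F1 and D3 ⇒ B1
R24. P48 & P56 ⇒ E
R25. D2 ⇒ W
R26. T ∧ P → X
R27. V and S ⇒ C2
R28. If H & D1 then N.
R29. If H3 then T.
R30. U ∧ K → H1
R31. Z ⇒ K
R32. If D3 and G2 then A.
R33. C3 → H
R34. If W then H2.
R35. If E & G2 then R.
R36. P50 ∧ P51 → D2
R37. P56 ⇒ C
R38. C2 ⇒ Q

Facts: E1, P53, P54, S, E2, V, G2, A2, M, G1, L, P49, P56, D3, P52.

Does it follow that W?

P48  (by R15: G1, P52)
D  (by R16: M, D3)
C3  (by R18: E1, E2)
E  (by R24: P48, P56)
C2  (by R27: V, S)
A  (by R32: D3, G2)
H  (by R33: C3)
R  (by R35: E, G2)
C  (by R37: P56)
Q  (by R38: C2)
U  (by R3: R, G2)
G3  (by R10: D)
D1  (by R12: A)
Z  (by R13: Q)
N  (by R28: H, D1)
K  (by R31: Z)
F1  (by R8: G3)
F  (by R19: N, A2)
B1  (by R23: F1, D3)
H1  (by R30: U, K)
G  (by R5: H1, G2)
P  (by R17: F, A2)
H3  (by R20: B1)
T  (by R29: H3)
A1  (by R2: G, P54)
P50  (by R7: A1, C)
X  (by R26: T, P)
P51  (by R14: X)
D2  (by R36: P50, P51)
W  (by R25: D2)

Yes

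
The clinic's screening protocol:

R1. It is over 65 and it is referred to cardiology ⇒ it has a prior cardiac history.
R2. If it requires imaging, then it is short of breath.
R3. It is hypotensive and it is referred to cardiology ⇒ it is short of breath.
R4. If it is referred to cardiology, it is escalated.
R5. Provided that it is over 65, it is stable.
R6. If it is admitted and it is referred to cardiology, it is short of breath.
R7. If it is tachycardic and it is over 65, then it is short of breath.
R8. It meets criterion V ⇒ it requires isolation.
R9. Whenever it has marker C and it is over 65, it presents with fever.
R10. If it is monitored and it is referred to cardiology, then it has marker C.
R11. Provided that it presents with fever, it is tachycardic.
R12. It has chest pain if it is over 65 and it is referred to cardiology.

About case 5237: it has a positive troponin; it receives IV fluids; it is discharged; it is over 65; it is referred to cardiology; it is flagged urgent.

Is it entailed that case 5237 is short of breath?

No

Forward chaining from the given facts derives: has a prior cardiac history, is escalated, is stable, has chest pain.
Rules concluding "it is short of breath": R2 needs "it requires imaging"; R3 needs "it is hypotensive"; R6 needs "it is admitted"; R7 needs "it is tachycardic" — none of these are established.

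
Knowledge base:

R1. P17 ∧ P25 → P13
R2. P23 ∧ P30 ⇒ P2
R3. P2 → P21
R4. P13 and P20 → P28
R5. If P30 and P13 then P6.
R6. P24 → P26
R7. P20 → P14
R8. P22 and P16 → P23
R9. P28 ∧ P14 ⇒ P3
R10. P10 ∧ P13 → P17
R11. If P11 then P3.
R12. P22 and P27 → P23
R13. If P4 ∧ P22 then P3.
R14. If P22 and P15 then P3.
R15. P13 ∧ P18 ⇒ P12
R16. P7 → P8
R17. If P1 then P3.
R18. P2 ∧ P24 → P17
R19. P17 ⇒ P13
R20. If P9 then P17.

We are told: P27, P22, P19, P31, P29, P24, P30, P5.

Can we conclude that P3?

No

Forward chaining from the given facts derives: P26, P23, P2, P21, P17, P13, P6.
Rules concluding P3: R9 needs P28; R11 needs P11; R13 needs P4; R14 needs P15; R17 needs P1 — none of these are established.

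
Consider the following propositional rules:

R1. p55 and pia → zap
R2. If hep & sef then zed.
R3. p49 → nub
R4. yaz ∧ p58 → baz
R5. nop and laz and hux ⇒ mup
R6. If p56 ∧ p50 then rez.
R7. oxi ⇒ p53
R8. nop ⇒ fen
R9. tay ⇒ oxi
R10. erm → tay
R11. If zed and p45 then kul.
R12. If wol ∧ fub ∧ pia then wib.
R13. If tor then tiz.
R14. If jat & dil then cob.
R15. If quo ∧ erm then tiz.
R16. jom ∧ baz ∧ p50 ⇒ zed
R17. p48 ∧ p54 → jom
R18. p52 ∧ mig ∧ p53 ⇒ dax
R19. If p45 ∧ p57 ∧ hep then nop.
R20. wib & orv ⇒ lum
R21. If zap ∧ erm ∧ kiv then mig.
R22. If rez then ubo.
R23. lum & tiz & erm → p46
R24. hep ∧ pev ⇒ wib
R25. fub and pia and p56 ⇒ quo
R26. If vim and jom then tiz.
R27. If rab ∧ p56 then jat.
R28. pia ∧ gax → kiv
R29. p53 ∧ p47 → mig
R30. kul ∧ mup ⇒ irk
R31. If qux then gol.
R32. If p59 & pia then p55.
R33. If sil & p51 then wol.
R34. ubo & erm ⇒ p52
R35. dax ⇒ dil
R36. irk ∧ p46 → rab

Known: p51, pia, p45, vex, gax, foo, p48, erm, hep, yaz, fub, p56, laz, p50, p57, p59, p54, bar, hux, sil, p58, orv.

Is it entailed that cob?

baz  (by R4: yaz, p58)
rez  (by R6: p56, p50)
tay  (by R10: erm)
jom  (by R17: p48, p54)
nop  (by R19: p45, p57, hep)
ubo  (by R22: rez)
quo  (by R25: fub, pia, p56)
kiv  (by R28: pia, gax)
p55  (by R32: p59, pia)
wol  (by R33: sil, p51)
p52  (by R34: ubo, erm)
zap  (by R1: p55, pia)
mup  (by R5: nop, laz, hux)
oxi  (by R9: tay)
wib  (by R12: wol, fub, pia)
tiz  (by R15: quo, erm)
zed  (by R16: jom, baz, p50)
lum  (by R20: wib, orv)
mig  (by R21: zap, erm, kiv)
p46  (by R23: lum, tiz, erm)
p53  (by R7: oxi)
kul  (by R11: zed, p45)
dax  (by R18: p52, mig, p53)
irk  (by R30: kul, mup)
dil  (by R35: dax)
rab  (by R36: irk, p46)
jat  (by R27: rab, p56)
cob  (by R14: jat, dil)

Yes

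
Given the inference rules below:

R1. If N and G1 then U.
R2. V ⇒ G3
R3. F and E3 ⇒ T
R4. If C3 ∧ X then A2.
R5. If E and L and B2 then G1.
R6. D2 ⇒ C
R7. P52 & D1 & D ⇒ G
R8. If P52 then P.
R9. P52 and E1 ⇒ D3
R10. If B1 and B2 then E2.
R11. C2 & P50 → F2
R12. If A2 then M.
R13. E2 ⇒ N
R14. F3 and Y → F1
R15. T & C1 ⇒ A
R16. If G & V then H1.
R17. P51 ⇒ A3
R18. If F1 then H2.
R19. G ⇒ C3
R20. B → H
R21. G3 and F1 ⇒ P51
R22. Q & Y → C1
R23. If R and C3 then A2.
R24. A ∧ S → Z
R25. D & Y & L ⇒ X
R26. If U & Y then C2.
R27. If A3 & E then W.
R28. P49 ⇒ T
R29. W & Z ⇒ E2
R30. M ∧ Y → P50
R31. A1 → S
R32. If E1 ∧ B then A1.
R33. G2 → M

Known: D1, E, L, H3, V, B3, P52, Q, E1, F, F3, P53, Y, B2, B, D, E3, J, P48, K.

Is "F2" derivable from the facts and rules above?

G3  (by R2: V)
T  (by R3: F, E3)
G1  (by R5: E, L, B2)
G  (by R7: P52, D1, D)
F1  (by R14: F3, Y)
C3  (by R19: G)
P51  (by R21: G3, F1)
C1  (by R22: Q, Y)
X  (by R25: D, Y, L)
A1  (by R32: E1, B)
A2  (by R4: C3, X)
M  (by R12: A2)
A  (by R15: T, C1)
A3  (by R17: P51)
W  (by R27: A3, E)
P50  (by R30: M, Y)
S  (by R31: A1)
Z  (by R24: A, S)
E2  (by R29: W, Z)
N  (by R13: E2)
U  (by R1: N, G1)
C2  (by R26: U, Y)
F2  (by R11: C2, P50)

Yes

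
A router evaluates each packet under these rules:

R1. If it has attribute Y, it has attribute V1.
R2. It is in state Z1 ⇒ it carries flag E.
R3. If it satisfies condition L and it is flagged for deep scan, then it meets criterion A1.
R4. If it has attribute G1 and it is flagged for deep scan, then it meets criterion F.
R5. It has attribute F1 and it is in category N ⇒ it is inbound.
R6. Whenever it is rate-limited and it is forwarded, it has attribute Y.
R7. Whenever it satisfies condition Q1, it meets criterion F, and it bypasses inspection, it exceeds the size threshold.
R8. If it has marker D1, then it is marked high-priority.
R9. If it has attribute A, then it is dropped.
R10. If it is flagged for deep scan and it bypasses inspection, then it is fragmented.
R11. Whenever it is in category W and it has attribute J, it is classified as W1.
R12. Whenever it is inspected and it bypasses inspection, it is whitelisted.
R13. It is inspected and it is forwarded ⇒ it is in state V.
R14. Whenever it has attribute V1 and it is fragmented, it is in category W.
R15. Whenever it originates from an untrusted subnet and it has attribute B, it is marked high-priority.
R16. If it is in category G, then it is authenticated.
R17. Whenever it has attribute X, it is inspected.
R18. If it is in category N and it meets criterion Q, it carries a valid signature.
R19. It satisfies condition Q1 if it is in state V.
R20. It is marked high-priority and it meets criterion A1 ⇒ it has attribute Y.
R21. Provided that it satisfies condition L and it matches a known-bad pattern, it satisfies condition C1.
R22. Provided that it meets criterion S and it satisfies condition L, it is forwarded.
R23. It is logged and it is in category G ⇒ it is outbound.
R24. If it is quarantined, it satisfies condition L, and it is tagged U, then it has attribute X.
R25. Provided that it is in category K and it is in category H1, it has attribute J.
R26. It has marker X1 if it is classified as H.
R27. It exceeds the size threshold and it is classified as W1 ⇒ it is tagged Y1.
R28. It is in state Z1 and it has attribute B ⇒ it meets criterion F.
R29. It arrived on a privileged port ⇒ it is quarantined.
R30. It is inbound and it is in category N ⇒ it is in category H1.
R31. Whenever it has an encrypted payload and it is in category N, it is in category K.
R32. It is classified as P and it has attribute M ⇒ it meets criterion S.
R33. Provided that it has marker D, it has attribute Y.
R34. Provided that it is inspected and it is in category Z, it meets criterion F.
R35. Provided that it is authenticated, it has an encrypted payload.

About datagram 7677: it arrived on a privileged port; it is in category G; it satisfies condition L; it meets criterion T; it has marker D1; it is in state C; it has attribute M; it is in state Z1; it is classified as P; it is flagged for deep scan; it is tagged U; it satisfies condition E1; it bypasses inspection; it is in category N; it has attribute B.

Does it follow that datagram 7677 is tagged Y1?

Forward chaining from the given facts derives: carries flag E, meets criterion A1, is marked high-priority, is fragmented, is authenticated, has attribute Y, meets criterion F, is quarantined, meets criterion S, has an encrypted payload, has attribute V1, is in category W, is forwarded, has attribute X, is in category K, is inspected, is whitelisted, is in state V, satisfies condition Q1, exceeds the size threshold.
The only rule concluding "it is tagged Y1" is R27, which needs "it is classified as W1"; that is never established.

No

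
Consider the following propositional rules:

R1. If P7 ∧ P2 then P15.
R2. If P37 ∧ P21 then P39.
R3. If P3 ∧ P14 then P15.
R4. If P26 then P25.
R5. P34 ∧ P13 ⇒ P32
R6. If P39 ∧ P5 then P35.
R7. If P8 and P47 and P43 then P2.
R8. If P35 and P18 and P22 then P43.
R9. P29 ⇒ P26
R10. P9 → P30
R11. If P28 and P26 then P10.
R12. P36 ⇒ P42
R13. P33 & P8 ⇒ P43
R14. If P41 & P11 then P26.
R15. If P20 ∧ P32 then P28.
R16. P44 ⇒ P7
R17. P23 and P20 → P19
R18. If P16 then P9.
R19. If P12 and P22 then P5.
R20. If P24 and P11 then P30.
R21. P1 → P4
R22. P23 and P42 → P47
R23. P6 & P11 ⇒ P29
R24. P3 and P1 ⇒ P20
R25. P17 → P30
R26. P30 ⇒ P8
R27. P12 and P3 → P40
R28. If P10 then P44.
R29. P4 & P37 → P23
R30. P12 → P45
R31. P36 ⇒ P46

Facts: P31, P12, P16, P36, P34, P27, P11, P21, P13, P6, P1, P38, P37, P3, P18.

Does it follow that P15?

No

Forward chaining from the given facts derives: P39, P32, P42, P9, P4, P29, P20, P40, P23, P45, P46, P26, P30, P28, P19, P47, P8, P25, P10, P44, P7.
Rules concluding P15: R1 needs P2; R3 needs P14 — none of these are established.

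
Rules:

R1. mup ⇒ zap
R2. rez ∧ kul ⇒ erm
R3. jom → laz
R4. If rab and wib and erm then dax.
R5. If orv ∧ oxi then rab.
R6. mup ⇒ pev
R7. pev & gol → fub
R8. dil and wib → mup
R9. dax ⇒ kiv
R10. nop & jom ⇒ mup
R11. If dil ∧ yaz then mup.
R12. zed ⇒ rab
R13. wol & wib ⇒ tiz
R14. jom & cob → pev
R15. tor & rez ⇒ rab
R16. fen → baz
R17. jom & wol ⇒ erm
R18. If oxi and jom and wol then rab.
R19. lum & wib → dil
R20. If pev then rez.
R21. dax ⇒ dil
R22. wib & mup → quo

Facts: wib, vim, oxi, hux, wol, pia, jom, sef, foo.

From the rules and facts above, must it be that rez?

Yes

erm  (by R17: jom, wol)
rab  (by R18: oxi, jom, wol)
dax  (by R4: rab, wib, erm)
dil  (by R21: dax)
mup  (by R8: dil, wib)
pev  (by R6: mup)
rez  (by R20: pev)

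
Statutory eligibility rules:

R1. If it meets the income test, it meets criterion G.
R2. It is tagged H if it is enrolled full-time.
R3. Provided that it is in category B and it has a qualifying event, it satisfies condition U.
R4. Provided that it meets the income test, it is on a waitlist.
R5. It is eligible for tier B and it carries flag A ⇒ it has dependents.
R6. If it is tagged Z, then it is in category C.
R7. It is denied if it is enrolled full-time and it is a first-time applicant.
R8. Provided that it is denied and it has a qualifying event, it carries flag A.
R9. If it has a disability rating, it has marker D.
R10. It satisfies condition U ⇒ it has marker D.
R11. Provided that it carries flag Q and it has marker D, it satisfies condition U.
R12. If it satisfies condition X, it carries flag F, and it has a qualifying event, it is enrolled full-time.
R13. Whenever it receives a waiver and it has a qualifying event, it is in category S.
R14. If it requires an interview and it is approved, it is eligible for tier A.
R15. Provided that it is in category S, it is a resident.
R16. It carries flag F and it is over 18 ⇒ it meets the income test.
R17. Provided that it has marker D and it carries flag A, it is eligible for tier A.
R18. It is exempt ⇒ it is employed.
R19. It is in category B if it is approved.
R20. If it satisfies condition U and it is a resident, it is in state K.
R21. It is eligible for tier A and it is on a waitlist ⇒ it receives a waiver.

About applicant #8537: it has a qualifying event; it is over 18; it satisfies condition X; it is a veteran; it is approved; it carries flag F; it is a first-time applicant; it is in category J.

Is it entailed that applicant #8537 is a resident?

By R12 (it satisfies condition X, it carries flag F, it has a qualifying event): it is enrolled full-time.
By R16 (it carries flag F, it is over 18): it meets the income test.
By R19 (it is approved): it is in category B.
By R3 (it is in category B, it has a qualifying event): it satisfies condition U.
By R4 (it meets the income test): it is on a waitlist.
By R7 (it is enrolled full-time, it is a first-time applicant): it is denied.
By R8 (it is denied, it has a qualifying event): it carries flag A.
By R10 (it satisfies condition U): it has marker D.
By R17 (it has marker D, it carries flag A): it is eligible for tier A.
By R21 (it is eligible for tier A, it is on a waitlist): it receives a waiver.
By R13 (it receives a waiver, it has a qualifying event): it is in category S.
By R15 (it is in category S): it is a resident.

Yes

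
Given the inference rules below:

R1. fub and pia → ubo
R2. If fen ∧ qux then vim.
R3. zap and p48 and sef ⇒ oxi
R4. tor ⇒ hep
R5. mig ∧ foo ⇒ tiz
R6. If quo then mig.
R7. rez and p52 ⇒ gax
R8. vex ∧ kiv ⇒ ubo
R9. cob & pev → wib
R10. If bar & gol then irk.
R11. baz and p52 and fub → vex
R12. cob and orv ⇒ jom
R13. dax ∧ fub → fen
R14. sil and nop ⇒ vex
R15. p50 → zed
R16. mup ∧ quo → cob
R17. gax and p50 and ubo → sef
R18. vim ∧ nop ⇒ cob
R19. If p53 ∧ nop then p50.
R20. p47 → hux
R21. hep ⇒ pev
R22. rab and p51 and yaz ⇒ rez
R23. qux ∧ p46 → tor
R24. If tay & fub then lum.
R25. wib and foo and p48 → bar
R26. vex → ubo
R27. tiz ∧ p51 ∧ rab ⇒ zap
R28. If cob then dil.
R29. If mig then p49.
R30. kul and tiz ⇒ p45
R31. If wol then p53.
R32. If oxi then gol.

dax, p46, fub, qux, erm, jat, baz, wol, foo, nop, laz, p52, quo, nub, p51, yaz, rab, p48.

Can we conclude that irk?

mig  (by R6: quo)
vex  (by R11: baz, p52, fub)
fen  (by R13: dax, fub)
rez  (by R22: rab, p51, yaz)
tor  (by R23: qux, p46)
ubo  (by R26: vex)
p53  (by R31: wol)
vim  (by R2: fen, qux)
hep  (by R4: tor)
tiz  (by R5: mig, foo)
gax  (by R7: rez, p52)
cob  (by R18: vim, nop)
p50  (by R19: p53, nop)
pev  (by R21: hep)
zap  (by R27: tiz, p51, rab)
wib  (by R9: cob, pev)
sef  (by R17: gax, p50, ubo)
bar  (by R25: wib, foo, p48)
oxi  (by R3: zap, p48, sef)
gol  (by R32: oxi)
irk  (by R10: bar, gol)

Yes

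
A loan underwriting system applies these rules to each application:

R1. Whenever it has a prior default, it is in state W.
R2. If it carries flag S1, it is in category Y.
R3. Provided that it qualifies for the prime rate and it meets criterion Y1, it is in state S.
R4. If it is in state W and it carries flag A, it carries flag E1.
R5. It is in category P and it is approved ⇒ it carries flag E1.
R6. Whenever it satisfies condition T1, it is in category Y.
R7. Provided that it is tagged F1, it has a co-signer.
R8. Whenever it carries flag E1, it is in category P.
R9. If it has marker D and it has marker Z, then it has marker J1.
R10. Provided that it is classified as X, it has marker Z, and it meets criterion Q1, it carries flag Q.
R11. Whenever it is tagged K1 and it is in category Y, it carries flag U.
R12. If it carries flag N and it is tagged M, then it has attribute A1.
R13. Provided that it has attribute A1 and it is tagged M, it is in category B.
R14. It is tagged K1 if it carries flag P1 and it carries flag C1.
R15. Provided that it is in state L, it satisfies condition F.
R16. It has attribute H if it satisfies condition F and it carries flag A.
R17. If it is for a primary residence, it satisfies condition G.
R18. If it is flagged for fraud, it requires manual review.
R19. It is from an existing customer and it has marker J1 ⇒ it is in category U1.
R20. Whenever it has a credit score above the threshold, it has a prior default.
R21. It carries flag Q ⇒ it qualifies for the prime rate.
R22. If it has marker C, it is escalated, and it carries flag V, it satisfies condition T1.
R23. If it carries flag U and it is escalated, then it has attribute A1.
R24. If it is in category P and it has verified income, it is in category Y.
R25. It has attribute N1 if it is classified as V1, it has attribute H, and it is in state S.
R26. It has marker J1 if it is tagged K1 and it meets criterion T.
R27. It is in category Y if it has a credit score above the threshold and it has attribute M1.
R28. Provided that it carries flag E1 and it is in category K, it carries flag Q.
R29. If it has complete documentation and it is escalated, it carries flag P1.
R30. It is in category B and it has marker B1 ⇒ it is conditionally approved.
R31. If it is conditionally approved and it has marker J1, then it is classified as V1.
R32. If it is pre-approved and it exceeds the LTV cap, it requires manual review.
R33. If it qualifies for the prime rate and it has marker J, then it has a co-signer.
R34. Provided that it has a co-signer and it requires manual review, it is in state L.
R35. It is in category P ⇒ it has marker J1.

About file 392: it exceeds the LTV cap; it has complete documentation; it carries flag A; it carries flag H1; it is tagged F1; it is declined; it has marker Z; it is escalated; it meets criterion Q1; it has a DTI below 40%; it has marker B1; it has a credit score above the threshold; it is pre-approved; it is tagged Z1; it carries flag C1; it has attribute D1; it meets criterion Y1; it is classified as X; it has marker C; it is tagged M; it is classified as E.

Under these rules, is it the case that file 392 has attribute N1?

Forward chaining from the given facts derives: has a co-signer, carries flag Q, has a prior default, qualifies for the prime rate, carries flag P1, requires manual review, is in state L, is in state W, is in state S, carries flag E1, is in category P, is tagged K1, satisfies condition F, has attribute H, has marker J1.
The only rule concluding "it has attribute N1" is R25, which needs "it is classified as V1"; that is never established.

No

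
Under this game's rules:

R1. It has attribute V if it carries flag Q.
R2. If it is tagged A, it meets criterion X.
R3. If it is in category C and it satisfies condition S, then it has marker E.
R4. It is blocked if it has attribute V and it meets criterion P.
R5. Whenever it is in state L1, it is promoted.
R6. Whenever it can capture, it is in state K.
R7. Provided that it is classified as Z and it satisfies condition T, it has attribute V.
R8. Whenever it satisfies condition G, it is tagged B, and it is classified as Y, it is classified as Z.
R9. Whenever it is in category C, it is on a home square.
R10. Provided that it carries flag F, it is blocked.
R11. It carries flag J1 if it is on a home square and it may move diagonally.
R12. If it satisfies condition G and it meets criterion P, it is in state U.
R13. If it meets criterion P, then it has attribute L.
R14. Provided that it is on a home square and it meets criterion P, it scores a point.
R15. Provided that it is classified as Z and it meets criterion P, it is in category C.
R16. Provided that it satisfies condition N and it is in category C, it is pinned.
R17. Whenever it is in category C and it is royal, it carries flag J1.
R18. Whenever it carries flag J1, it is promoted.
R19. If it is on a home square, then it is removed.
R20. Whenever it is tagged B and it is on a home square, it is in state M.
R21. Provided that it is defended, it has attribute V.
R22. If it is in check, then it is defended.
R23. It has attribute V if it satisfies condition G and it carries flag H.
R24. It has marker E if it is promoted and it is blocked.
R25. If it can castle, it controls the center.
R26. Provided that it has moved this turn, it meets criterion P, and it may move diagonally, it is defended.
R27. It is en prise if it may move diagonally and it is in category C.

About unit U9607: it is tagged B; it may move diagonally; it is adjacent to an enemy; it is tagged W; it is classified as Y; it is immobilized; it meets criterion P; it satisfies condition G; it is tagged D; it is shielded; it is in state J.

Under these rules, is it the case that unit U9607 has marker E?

No

Forward chaining from the given facts derives: is classified as Z, is in state U, has attribute L, is in category C, is en prise, is on a home square, carries flag J1, scores a point, is promoted, is removed, is in state M.
Rules concluding "it has marker E": R3 needs "it satisfies condition S"; R24 needs "it is blocked" — none of these are established.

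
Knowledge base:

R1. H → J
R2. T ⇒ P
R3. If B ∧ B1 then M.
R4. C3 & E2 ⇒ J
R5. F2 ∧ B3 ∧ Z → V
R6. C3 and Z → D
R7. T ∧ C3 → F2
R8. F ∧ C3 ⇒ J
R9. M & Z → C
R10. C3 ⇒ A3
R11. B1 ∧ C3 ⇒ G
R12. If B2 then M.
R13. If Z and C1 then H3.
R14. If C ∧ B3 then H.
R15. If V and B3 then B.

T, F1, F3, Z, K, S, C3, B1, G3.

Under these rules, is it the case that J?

No

Forward chaining from the given facts derives: P, D, F2, A3, G.
Rules concluding J: R1 needs H; R4 needs E2; R8 needs F — none of these are established.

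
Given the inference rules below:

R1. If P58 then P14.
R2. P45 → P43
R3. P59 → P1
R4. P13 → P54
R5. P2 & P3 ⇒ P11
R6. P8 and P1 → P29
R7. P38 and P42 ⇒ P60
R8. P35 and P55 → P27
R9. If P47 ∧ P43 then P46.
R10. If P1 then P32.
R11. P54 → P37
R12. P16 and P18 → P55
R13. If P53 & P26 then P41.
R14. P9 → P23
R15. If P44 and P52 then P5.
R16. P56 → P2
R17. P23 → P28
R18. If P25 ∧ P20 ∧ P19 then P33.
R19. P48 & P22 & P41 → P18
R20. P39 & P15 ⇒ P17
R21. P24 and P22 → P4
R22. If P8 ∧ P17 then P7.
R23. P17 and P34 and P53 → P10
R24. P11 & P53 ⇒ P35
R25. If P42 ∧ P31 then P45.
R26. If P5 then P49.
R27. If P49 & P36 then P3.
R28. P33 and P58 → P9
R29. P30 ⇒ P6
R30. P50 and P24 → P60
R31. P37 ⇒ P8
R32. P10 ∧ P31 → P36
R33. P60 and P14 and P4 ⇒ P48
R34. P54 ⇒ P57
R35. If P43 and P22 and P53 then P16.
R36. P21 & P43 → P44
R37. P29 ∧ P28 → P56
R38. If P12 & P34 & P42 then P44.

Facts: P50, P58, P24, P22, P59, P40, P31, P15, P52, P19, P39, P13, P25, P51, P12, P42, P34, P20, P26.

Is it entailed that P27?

No

Forward chaining from the given facts derives: P14, P1, P54, P32, P37, P33, P17, P4, P45, P9, P60, P8, P48, P57, P44, P43, P29, P23, P5, P28, P7, P49, P56, P2.
The only rule concluding P27 is R8, which needs P35; that is never established.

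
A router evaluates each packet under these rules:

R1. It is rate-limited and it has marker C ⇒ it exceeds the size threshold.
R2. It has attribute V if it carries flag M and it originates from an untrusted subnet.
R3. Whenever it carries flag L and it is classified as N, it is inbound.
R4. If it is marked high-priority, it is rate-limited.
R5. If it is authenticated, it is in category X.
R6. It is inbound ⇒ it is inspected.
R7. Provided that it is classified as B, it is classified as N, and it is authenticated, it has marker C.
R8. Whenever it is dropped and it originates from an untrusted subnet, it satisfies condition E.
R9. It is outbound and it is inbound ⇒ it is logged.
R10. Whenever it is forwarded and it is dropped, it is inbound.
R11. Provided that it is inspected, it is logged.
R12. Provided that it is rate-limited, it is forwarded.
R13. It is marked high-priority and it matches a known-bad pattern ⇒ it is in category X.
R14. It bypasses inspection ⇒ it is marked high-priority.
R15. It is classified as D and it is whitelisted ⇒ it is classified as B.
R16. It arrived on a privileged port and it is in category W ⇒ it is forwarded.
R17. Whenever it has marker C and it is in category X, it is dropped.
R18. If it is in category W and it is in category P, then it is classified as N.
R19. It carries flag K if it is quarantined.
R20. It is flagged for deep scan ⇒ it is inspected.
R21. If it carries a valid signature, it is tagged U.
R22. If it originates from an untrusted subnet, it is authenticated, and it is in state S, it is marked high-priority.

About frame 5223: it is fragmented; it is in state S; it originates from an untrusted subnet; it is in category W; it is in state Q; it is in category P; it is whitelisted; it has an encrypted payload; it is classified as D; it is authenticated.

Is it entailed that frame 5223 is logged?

By R5 (it is authenticated): it is in category X.
By R15 (it is classified as D, it is whitelisted): it is classified as B.
By R18 (it is in category W, it is in category P): it is classified as N.
By R22 (it originates from an untrusted subnet, it is authenticated, it is in state S): it is marked high-priority.
By R4 (it is marked high-priority): it is rate-limited.
By R7 (it is classified as B, it is classified as N, it is authenticated): it has marker C.
By R12 (it is rate-limited): it is forwarded.
By R17 (it has marker C, it is in category X): it is dropped.
By R10 (it is forwarded, it is dropped): it is inbound.
By R6 (it is inbound): it is inspected.
By R11 (it is inspected): it is logged.

Yes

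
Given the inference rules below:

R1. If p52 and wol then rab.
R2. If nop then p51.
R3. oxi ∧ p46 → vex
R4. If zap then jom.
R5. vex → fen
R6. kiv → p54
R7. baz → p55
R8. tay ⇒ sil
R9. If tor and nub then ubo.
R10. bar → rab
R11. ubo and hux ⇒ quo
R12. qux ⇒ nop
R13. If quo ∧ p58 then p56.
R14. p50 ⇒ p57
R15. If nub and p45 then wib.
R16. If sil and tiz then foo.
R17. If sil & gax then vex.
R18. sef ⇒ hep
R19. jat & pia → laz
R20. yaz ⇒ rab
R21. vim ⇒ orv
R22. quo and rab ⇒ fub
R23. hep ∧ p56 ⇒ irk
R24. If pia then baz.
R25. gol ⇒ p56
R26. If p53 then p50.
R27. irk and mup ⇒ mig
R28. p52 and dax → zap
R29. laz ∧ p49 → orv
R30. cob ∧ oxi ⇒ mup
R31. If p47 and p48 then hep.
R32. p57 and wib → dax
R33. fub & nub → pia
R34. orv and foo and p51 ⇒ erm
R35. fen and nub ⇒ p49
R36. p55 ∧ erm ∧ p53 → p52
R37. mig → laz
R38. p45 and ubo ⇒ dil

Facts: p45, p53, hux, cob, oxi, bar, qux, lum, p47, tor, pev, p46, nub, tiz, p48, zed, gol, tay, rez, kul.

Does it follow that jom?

vex  (by R3: oxi, p46)
fen  (by R5: vex)
sil  (by R8: tay)
ubo  (by R9: tor, nub)
rab  (by R10: bar)
quo  (by R11: ubo, hux)
nop  (by R12: qux)
wib  (by R15: nub, p45)
foo  (by R16: sil, tiz)
fub  (by R22: quo, rab)
p56  (by R25: gol)
p50  (by R26: p53)
mup  (by R30: cob, oxi)
hep  (by R31: p47, p48)
pia  (by R33: fub, nub)
p49  (by R35: fen, nub)
p51  (by R2: nop)
p57  (by R14: p50)
irk  (by R23: hep, p56)
baz  (by R24: pia)
mig  (by R27: irk, mup)
dax  (by R32: p57, wib)
laz  (by R37: mig)
p55  (by R7: baz)
orv  (by R29: laz, p49)
erm  (by R34: orv, foo, p51)
p52  (by R36: p55, erm, p53)
zap  (by R28: p52, dax)
jom  (by R4: zap)

Yes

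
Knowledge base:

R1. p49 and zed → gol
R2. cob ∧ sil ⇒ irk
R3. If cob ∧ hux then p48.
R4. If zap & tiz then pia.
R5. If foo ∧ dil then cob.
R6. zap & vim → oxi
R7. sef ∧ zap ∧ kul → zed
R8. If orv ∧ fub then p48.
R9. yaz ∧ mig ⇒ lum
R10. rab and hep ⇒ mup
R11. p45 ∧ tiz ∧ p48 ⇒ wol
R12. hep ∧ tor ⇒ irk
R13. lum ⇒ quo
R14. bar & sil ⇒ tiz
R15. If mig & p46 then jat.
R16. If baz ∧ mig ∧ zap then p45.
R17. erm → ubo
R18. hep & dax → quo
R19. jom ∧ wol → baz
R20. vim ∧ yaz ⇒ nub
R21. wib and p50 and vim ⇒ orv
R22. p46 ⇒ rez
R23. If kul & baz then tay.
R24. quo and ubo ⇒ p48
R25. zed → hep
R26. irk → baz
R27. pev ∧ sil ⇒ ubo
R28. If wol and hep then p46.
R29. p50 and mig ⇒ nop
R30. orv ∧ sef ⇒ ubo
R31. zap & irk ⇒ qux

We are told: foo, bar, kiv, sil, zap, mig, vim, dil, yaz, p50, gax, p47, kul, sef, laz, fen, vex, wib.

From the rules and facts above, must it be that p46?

Yes

cob  (by R5: foo, dil)
zed  (by R7: sef, zap, kul)
lum  (by R9: yaz, mig)
quo  (by R13: lum)
tiz  (by R14: bar, sil)
orv  (by R21: wib, p50, vim)
hep  (by R25: zed)
ubo  (by R30: orv, sef)
irk  (by R2: cob, sil)
p48  (by R24: quo, ubo)
baz  (by R26: irk)
p45  (by R16: baz, mig, zap)
wol  (by R11: p45, tiz, p48)
p46  (by R28: wol, hep)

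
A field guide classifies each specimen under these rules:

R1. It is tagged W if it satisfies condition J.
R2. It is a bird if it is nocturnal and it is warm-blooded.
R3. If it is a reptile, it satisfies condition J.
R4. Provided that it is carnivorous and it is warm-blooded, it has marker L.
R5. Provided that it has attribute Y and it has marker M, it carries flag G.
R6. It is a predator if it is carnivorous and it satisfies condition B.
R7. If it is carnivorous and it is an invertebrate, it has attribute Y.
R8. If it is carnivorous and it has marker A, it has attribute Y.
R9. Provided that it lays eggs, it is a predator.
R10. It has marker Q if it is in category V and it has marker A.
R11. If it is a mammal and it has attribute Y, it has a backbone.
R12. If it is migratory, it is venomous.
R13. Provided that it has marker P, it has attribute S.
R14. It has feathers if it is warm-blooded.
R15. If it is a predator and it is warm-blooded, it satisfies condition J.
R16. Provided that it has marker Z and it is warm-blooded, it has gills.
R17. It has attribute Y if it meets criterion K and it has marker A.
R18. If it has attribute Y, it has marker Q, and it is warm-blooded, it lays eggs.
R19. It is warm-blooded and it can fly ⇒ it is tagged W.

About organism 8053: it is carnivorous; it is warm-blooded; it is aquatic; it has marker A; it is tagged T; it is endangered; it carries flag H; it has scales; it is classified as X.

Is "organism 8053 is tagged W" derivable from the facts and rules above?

No

Forward chaining from the given facts derives: has marker L, has attribute Y, has feathers.
Rules concluding "it is tagged W": R1 needs "it satisfies condition J"; R19 needs "it can fly" — none of these are established.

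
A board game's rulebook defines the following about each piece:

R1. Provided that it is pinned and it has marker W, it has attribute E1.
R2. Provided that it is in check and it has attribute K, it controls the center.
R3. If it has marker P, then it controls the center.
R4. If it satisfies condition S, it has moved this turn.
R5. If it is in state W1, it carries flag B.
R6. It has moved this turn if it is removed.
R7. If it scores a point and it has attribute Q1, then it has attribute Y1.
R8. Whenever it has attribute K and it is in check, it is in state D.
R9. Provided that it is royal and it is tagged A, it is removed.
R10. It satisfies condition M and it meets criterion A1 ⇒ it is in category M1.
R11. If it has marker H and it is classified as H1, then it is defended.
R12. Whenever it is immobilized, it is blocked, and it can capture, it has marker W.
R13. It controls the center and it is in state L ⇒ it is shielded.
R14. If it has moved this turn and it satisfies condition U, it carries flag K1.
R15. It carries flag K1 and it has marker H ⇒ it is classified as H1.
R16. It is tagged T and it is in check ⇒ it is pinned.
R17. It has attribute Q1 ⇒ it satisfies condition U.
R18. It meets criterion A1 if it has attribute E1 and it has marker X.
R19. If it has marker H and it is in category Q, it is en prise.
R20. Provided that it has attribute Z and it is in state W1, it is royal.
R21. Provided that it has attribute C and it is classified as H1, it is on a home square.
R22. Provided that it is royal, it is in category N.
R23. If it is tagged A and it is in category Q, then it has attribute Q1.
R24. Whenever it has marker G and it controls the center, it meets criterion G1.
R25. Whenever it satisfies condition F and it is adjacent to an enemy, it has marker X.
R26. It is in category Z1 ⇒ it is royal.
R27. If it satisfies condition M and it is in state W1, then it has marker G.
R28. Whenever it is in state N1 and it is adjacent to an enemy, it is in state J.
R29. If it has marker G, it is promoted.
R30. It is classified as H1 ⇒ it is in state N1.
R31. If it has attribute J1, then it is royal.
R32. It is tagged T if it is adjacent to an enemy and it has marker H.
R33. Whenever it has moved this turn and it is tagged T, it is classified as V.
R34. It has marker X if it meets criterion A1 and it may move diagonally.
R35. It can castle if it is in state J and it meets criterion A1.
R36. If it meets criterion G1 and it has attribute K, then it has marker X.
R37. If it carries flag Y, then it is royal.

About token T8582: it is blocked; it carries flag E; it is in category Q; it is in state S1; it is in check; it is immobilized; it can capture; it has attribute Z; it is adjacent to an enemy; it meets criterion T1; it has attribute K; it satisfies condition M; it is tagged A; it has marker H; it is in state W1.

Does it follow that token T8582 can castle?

By R2 (it is in check, it has attribute K): it controls the center.
By R12 (it is immobilized, it is blocked, it can capture): it has marker W.
By R20 (it has attribute Z, it is in state W1): it is royal.
By R23 (it is tagged A, it is in category Q): it has attribute Q1.
By R27 (it satisfies condition M, it is in state W1): it has marker G.
By R32 (it is adjacent to an enemy, it has marker H): it is tagged T.
By R9 (it is royal, it is tagged A): it is removed.
By R16 (it is tagged T, it is in check): it is pinned.
By R17 (it has attribute Q1): it satisfies condition U.
By R24 (it has marker G, it controls the center): it meets criterion G1.
By R36 (it meets criterion G1, it has attribute K): it has marker X.
By R1 (it is pinned, it has marker W): it has attribute E1.
By R6 (it is removed): it has moved this turn.
By R14 (it has moved this turn, it satisfies condition U): it carries flag K1.
By R15 (it carries flag K1, it has marker H): it is classified as H1.
By R18 (it has attribute E1, it has marker X): it meets criterion A1.
By R30 (it is classified as H1): it is in state N1.
By R28 (it is in state N1, it is adjacent to an enemy): it is in state J.
By R35 (it is in state J, it meets criterion A1): it can castle.

Yes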